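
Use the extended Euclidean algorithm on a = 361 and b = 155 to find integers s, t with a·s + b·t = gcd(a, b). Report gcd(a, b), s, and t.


Euclidean algorithm on (361, 155) — divide until remainder is 0:
  361 = 2 · 155 + 51
  155 = 3 · 51 + 2
  51 = 25 · 2 + 1
  2 = 2 · 1 + 0
gcd(361, 155) = 1.
Track Bezout coefficients alongside the remainders: start with r₀ = 361 = a·1 + b·0 (s = 1, t = 0) and r₁ = 155 = a·0 + b·1 (s = 0, t = 1); each new remainder r_{k+1} = r_{k-1} − q_k·r_k inherits s_{k+1} = s_{k-1} − q_k·s_k, t_{k+1} = t_{k-1} − q_k·t_k, so r_k = a·s_k + b·t_k at every step:
  q = 2: r = 51, s = 1 − 2·0 = 1, t = 0 − 2·1 = -2  (check: 361·1 + 155·(-2) = 51)
  q = 3: r = 2, s = 0 − 3·1 = -3, t = 1 − 3·(-2) = 7  (check: 361·(-3) + 155·7 = 2)
  q = 25: r = 1, s = 1 − 25·(-3) = 76, t = -2 − 25·7 = -177  (check: 361·76 + 155·(-177) = 1)
The row with r = 1 (the gcd) gives the Bezout coefficients s = 76, t = -177.
Result: 361 · (76) + 155 · (-177) = 1.

gcd(361, 155) = 1; s = 76, t = -177 (check: 361·76 + 155·(-177) = 1).


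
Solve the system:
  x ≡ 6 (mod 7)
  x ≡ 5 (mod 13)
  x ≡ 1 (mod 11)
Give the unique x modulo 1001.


Moduli 7, 13, 11 are pairwise coprime; by CRT there is a unique solution modulo M = 7 · 13 · 11 = 1001.
Solve pairwise, accumulating the modulus:
  Start with x ≡ 6 (mod 7).
  Combine with x ≡ 5 (mod 13): since gcd(7, 13) = 1, we get a unique residue mod 91.
    Write x = 6 + 7·t and substitute into x ≡ 5 (mod 13): 7·t ≡ 5 − 6 = -1 (mod 13).
    Reduce coefficients mod 13: 7·t ≡ 12 (mod 13).
    The inverse of 7 mod 13 is 2 (since 7·2 = 14 = 1·13 + 1), so t ≡ 2·12 = 24 ≡ 11 (mod 13).
    Then x = 6 + 7·11 = 83, valid modulo lcm(7, 13) = 91: x ≡ 83 (mod 91).
  Combine with x ≡ 1 (mod 11): since gcd(91, 11) = 1, we get a unique residue mod 1001.
    Write x = 83 + 91·t and substitute into x ≡ 1 (mod 11): 91·t ≡ 1 − 83 = -82 (mod 11).
    Reduce coefficients mod 11: 3·t ≡ 6 (mod 11).
    The inverse of 3 mod 11 is 4 (since 3·4 = 12 = 1·11 + 1), so t ≡ 4·6 = 24 ≡ 2 (mod 11).
    Then x = 83 + 91·2 = 265, valid modulo lcm(91, 11) = 1001: x ≡ 265 (mod 1001).
Verify: 265 mod 7 = 6 ✓, 265 mod 13 = 5 ✓, 265 mod 11 = 1 ✓.

x ≡ 265 (mod 1001).


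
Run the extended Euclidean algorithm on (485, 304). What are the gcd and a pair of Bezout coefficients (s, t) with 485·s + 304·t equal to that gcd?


Euclidean algorithm on (485, 304) — divide until remainder is 0:
  485 = 1 · 304 + 181
  304 = 1 · 181 + 123
  181 = 1 · 123 + 58
  123 = 2 · 58 + 7
  58 = 8 · 7 + 2
  7 = 3 · 2 + 1
  2 = 2 · 1 + 0
gcd(485, 304) = 1.
Track Bezout coefficients alongside the remainders: start with r₀ = 485 = a·1 + b·0 (s = 1, t = 0) and r₁ = 304 = a·0 + b·1 (s = 0, t = 1); each new remainder r_{k+1} = r_{k-1} − q_k·r_k inherits s_{k+1} = s_{k-1} − q_k·s_k, t_{k+1} = t_{k-1} − q_k·t_k, so r_k = a·s_k + b·t_k at every step:
  q = 1: r = 181, s = 1 − 1·0 = 1, t = 0 − 1·1 = -1  (check: 485·1 + 304·(-1) = 181)
  q = 1: r = 123, s = 0 − 1·1 = -1, t = 1 − 1·(-1) = 2  (check: 485·(-1) + 304·2 = 123)
  q = 1: r = 58, s = 1 − 1·(-1) = 2, t = -1 − 1·2 = -3  (check: 485·2 + 304·(-3) = 58)
  q = 2: r = 7, s = -1 − 2·2 = -5, t = 2 − 2·(-3) = 8  (check: 485·(-5) + 304·8 = 7)
  q = 8: r = 2, s = 2 − 8·(-5) = 42, t = -3 − 8·8 = -67  (check: 485·42 + 304·(-67) = 2)
  q = 3: r = 1, s = -5 − 3·42 = -131, t = 8 − 3·(-67) = 209  (check: 485·(-131) + 304·209 = 1)
The row with r = 1 (the gcd) gives the Bezout coefficients s = -131, t = 209.
Result: 485 · (-131) + 304 · (209) = 1.

gcd(485, 304) = 1; s = -131, t = 209 (check: 485·(-131) + 304·209 = 1).


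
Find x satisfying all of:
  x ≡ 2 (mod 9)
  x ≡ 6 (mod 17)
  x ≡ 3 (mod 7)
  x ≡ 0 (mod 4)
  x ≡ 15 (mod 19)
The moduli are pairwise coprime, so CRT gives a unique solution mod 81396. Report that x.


Product of moduli M = 9 · 17 · 7 · 4 · 19 = 81396.
Merge one congruence at a time:
  Start: x ≡ 2 (mod 9).
  Combine with x ≡ 6 (mod 17); new modulus lcm = 153.
    Write x = 2 + 9·t and substitute into x ≡ 6 (mod 17): 9·t ≡ 6 − 2 = 4 (mod 17).
    The inverse of 9 mod 17 is 2 (since 9·2 = 18 = 1·17 + 1), so t ≡ 2·4 = 8 ≡ 8 (mod 17).
    Then x = 2 + 9·8 = 74, valid modulo lcm(9, 17) = 153: x ≡ 74 (mod 153).
  Combine with x ≡ 3 (mod 7); new modulus lcm = 1071.
    Write x = 74 + 153·t and substitute into x ≡ 3 (mod 7): 153·t ≡ 3 − 74 = -71 (mod 7).
    Reduce coefficients mod 7: 6·t ≡ 6 (mod 7).
    The inverse of 6 mod 7 is 6 (since 6·6 = 36 = 5·7 + 1), so t ≡ 6·6 = 36 ≡ 1 (mod 7).
    Then x = 74 + 153·1 = 227, valid modulo lcm(153, 7) = 1071: x ≡ 227 (mod 1071).
  Combine with x ≡ 0 (mod 4); new modulus lcm = 4284.
    Write x = 227 + 1071·t and substitute into x ≡ 0 (mod 4): 1071·t ≡ 0 − 227 = -227 (mod 4).
    Reduce coefficients mod 4: 3·t ≡ 1 (mod 4).
    The inverse of 3 mod 4 is 3 (since 3·3 = 9 = 2·4 + 1), so t ≡ 3·1 = 3 ≡ 3 (mod 4).
    Then x = 227 + 1071·3 = 3440, valid modulo lcm(1071, 4) = 4284: x ≡ 3440 (mod 4284).
  Combine with x ≡ 15 (mod 19); new modulus lcm = 81396.
    Write x = 3440 + 4284·t and substitute into x ≡ 15 (mod 19): 4284·t ≡ 15 − 3440 = -3425 (mod 19).
    Reduce coefficients mod 19: 9·t ≡ 14 (mod 19).
    The inverse of 9 mod 19 is 17 (since 9·17 = 153 = 8·19 + 1), so t ≡ 17·14 = 238 ≡ 10 (mod 19).
    Then x = 3440 + 4284·10 = 46280, valid modulo lcm(4284, 19) = 81396: x ≡ 46280 (mod 81396).
Verify against each original: 46280 mod 9 = 2, 46280 mod 17 = 6, 46280 mod 7 = 3, 46280 mod 4 = 0, 46280 mod 19 = 15.

x ≡ 46280 (mod 81396).


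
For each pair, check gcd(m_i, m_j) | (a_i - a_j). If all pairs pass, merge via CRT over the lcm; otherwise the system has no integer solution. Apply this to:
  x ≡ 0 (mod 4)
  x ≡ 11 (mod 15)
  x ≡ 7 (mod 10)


Moduli 4, 15, 10 are not pairwise coprime, so CRT works modulo lcm(m_i) when all pairwise compatibility conditions hold.
Pairwise compatibility: gcd(m_i, m_j) must divide a_i - a_j for every pair.
Merge one congruence at a time:
  Start: x ≡ 0 (mod 4).
  Combine with x ≡ 11 (mod 15): gcd(4, 15) = 1; 11 - 0 = 11, which IS divisible by 1, so compatible.
    Write x = 0 + 4·t and substitute into x ≡ 11 (mod 15): 4·t ≡ 11 − 0 = 11 (mod 15).
    The inverse of 4 mod 15 is 4 (since 4·4 = 16 = 1·15 + 1), so t ≡ 4·11 = 44 ≡ 14 (mod 15).
    Then x = 0 + 4·14 = 56, valid modulo lcm(4, 15) = 60: x ≡ 56 (mod 60).
  Combine with x ≡ 7 (mod 10): gcd(60, 10) = 10, and 7 - 56 = -49 is NOT divisible by 10.
    ⇒ system is inconsistent (no integer solution).

No solution (the system is inconsistent).


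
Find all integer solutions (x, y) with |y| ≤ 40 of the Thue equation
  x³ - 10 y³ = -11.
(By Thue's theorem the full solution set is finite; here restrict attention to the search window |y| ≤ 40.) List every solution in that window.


The equation is x³ - 10y³ = -11. For fixed y, x³ = 10·y³ − 11, so a solution requires the RHS to be a perfect cube.
Strategy: iterate y from -40 to 40, compute RHS = 10·y³ − 11, and check whether it is a (positive or negative) perfect cube.
Check small values of y:
  y = 0: RHS = -11 is not a perfect cube.
  y = 1: RHS = -1 = (-1)³ ⇒ x = -1 works.
  y = -1: RHS = -21 is not a perfect cube.
  y = 2: RHS = 69 is not a perfect cube.
  y = -2: RHS = -91 is not a perfect cube.
  y = 3: RHS = 259 is not a perfect cube.
  y = -3: RHS = -281 is not a perfect cube.
Continuing the search up to |y| = 40 finds no further solutions beyond those listed.
Collected solutions: (-1, 1).

Solutions (with |y| ≤ 40): (-1, 1).


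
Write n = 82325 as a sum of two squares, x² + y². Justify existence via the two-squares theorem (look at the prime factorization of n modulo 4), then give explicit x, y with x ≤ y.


Step 1: Factor n = 82325 = 5^2 · 37 · 89.
Step 2: Check the mod-4 condition on each prime factor: 5 ≡ 1 (mod 4), exponent 2; 37 ≡ 1 (mod 4), exponent 1; 89 ≡ 1 (mod 4), exponent 1.
All primes ≡ 3 (mod 4) appear to even exponent (or don't appear), so by the two-squares theorem n IS expressible as a sum of two squares.
Step 3: Build a representation. Group n = k² · m with k = 5 and m = 37 · 89 = 3293 (a product of primes ≡ 1 (mod 4)); a representation of m scales to one of n via (k·x)² + (k·y)² = k²(x² + y²). Each prime p ≡ 1 (mod 4) is itself a sum of two squares; find a² by testing p − a² for a perfect square:
  37: 37 − 1² = 36 = 6² ⇒ 37 = 1² + 6².
  89: 89 − 1² = 88, 89 − 2² = 85, 89 − 3² = 80, 89 − 4² = 73, 89 − 5² = 64 = 8² ⇒ 89 = 5² + 8².
  Combine using the Brahmagupta–Fibonacci identity (a² + b²)(c² + d²) = (ac − bd)² + (ad + bc)² = (ac + bd)² + (ad − bc)²:
  37 · 89 = 3293: from (1² + 6²)(5² + 8²), take (1·5 − 6·8, 1·8 + 6·5) = (5 − 48, 8 + 30) = (-43, 38); dropping signs (only squares matter) gives (43, 38); check 43² + 38² = 1849 + 1444 = 3293 ✓.
  Scale by k = 5: (5·43, 5·38) = (215, 190).
Step 4: Order so x ≤ y and verify: 190² + 215² = 36100 + 46225 = 82325 = n. ✓

n = 82325 = 190² + 215² (one valid representation with x ≤ y).


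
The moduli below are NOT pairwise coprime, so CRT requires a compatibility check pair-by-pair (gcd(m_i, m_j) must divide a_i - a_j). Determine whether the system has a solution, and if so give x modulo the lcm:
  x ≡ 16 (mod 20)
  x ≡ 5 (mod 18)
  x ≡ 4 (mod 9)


Moduli 20, 18, 9 are not pairwise coprime, so CRT works modulo lcm(m_i) when all pairwise compatibility conditions hold.
Pairwise compatibility: gcd(m_i, m_j) must divide a_i - a_j for every pair.
Merge one congruence at a time:
  Start: x ≡ 16 (mod 20).
  Combine with x ≡ 5 (mod 18): gcd(20, 18) = 2, and 5 - 16 = -11 is NOT divisible by 2.
    ⇒ system is inconsistent (no integer solution).

No solution (the system is inconsistent).


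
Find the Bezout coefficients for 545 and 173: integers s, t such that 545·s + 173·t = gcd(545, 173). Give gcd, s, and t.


Euclidean algorithm on (545, 173) — divide until remainder is 0:
  545 = 3 · 173 + 26
  173 = 6 · 26 + 17
  26 = 1 · 17 + 9
  17 = 1 · 9 + 8
  9 = 1 · 8 + 1
  8 = 8 · 1 + 0
gcd(545, 173) = 1.
Track Bezout coefficients alongside the remainders: start with r₀ = 545 = a·1 + b·0 (s = 1, t = 0) and r₁ = 173 = a·0 + b·1 (s = 0, t = 1); each new remainder r_{k+1} = r_{k-1} − q_k·r_k inherits s_{k+1} = s_{k-1} − q_k·s_k, t_{k+1} = t_{k-1} − q_k·t_k, so r_k = a·s_k + b·t_k at every step:
  q = 3: r = 26, s = 1 − 3·0 = 1, t = 0 − 3·1 = -3  (check: 545·1 + 173·(-3) = 26)
  q = 6: r = 17, s = 0 − 6·1 = -6, t = 1 − 6·(-3) = 19  (check: 545·(-6) + 173·19 = 17)
  q = 1: r = 9, s = 1 − 1·(-6) = 7, t = -3 − 1·19 = -22  (check: 545·7 + 173·(-22) = 9)
  q = 1: r = 8, s = -6 − 1·7 = -13, t = 19 − 1·(-22) = 41  (check: 545·(-13) + 173·41 = 8)
  q = 1: r = 1, s = 7 − 1·(-13) = 20, t = -22 − 1·41 = -63  (check: 545·20 + 173·(-63) = 1)
The row with r = 1 (the gcd) gives the Bezout coefficients s = 20, t = -63.
Result: 545 · (20) + 173 · (-63) = 1.

gcd(545, 173) = 1; s = 20, t = -63 (check: 545·20 + 173·(-63) = 1).


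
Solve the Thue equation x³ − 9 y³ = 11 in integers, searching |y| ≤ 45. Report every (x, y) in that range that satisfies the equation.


The equation is x³ - 9y³ = 11. For fixed y, x³ = 9·y³ + 11, so a solution requires the RHS to be a perfect cube.
Strategy: iterate y from -45 to 45, compute RHS = 9·y³ + 11, and check whether it is a (positive or negative) perfect cube.
Check small values of y:
  y = 0: RHS = 11 is not a perfect cube.
  y = 1: RHS = 20 is not a perfect cube.
  y = -1: RHS = 2 is not a perfect cube.
  y = 2: RHS = 83 is not a perfect cube.
  y = -2: RHS = -61 is not a perfect cube.
  y = 3: RHS = 254 is not a perfect cube.
  y = -3: RHS = -232 is not a perfect cube.
Continuing the search up to |y| = 45 finds no solutions either.
No (x, y) in the scanned range satisfies the equation.

No integer solutions with |y| ≤ 45.


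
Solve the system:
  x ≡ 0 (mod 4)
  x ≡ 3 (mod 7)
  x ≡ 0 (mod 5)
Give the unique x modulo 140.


Moduli 4, 7, 5 are pairwise coprime; by CRT there is a unique solution modulo M = 4 · 7 · 5 = 140.
Solve pairwise, accumulating the modulus:
  Start with x ≡ 0 (mod 4).
  Combine with x ≡ 3 (mod 7): since gcd(4, 7) = 1, we get a unique residue mod 28.
    Write x = 0 + 4·t and substitute into x ≡ 3 (mod 7): 4·t ≡ 3 − 0 = 3 (mod 7).
    The inverse of 4 mod 7 is 2 (since 4·2 = 8 = 1·7 + 1), so t ≡ 2·3 = 6 ≡ 6 (mod 7).
    Then x = 0 + 4·6 = 24, valid modulo lcm(4, 7) = 28: x ≡ 24 (mod 28).
  Combine with x ≡ 0 (mod 5): since gcd(28, 5) = 1, we get a unique residue mod 140.
    Write x = 24 + 28·t and substitute into x ≡ 0 (mod 5): 28·t ≡ 0 − 24 = -24 (mod 5).
    Reduce coefficients mod 5: 3·t ≡ 1 (mod 5).
    The inverse of 3 mod 5 is 2 (since 3·2 = 6 = 1·5 + 1), so t ≡ 2·1 = 2 ≡ 2 (mod 5).
    Then x = 24 + 28·2 = 80, valid modulo lcm(28, 5) = 140: x ≡ 80 (mod 140).
Verify: 80 mod 4 = 0 ✓, 80 mod 7 = 3 ✓, 80 mod 5 = 0 ✓.

x ≡ 80 (mod 140).


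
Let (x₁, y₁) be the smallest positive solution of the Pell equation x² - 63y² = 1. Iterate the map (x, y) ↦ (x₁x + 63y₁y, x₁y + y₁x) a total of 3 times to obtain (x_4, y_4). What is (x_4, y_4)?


Step 1: Find the fundamental solution (x₁, y₁) of x² - 63y² = 1.
  Expand √63 as a continued fraction. a₀ = ⌊√63⌋ = 7; iterate m_{k+1} = d_k·a_k − m_k, d_{k+1} = (63 − m_{k+1}²)/d_k, a_{k+1} = ⌊(a₀ + m_{k+1})/d_{k+1}⌋ (starting m₀ = 0, d₀ = 1), with convergents p_k = a_k·p_{k-1} + p_{k-2}, q_k = a_k·q_{k-1} + q_{k-2} (p₋₁ = 1, q₋₁ = 0):
  k = 0: a₀ = 7; p₀/q₀ = 7/1; p₀² − 63·q₀² = 49 − 63 = -14.
  k = 1: m = 7, d = 14, a = ⌊(7 + 7)/14⌋ = 1; p/q = (1·7 + 1)/(1·1 + 0) = 8/1; p² − 63·q² = 64 − 63 = 1.
  The first convergent with p² − 63·q² = 1 gives the fundamental solution (x₁, y₁) = (8, 1).
Step 2: Apply the recurrence (x_{n+1}, y_{n+1}) = (x₁x_n + 63y₁y_n, x₁y_n + y₁x_n) repeatedly.
  From (x_1, y_1) = (8, 1): x_2 = 8·8 + 63·1·1 = 127; y_2 = 8·1 + 1·8 = 16.
  From (x_2, y_2) = (127, 16): x_3 = 8·127 + 63·1·16 = 2024; y_3 = 8·16 + 1·127 = 255.
  From (x_3, y_3) = (2024, 255): x_4 = 8·2024 + 63·1·255 = 32257; y_4 = 8·255 + 1·2024 = 4064.
Step 3: Verify x_4² - 63·y_4² = 1040514049 - 1040514048 = 1 (should be 1). ✓

(x_1, y_1) = (8, 1); (x_4, y_4) = (32257, 4064).


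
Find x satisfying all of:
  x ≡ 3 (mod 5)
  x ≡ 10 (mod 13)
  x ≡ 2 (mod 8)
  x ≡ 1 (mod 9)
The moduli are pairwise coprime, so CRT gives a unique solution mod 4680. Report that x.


Product of moduli M = 5 · 13 · 8 · 9 = 4680.
Merge one congruence at a time:
  Start: x ≡ 3 (mod 5).
  Combine with x ≡ 10 (mod 13); new modulus lcm = 65.
    Write x = 3 + 5·t and substitute into x ≡ 10 (mod 13): 5·t ≡ 10 − 3 = 7 (mod 13).
    The inverse of 5 mod 13 is 8 (since 5·8 = 40 = 3·13 + 1), so t ≡ 8·7 = 56 ≡ 4 (mod 13).
    Then x = 3 + 5·4 = 23, valid modulo lcm(5, 13) = 65: x ≡ 23 (mod 65).
  Combine with x ≡ 2 (mod 8); new modulus lcm = 520.
    Write x = 23 + 65·t and substitute into x ≡ 2 (mod 8): 65·t ≡ 2 − 23 = -21 (mod 8).
    Reduce coefficients mod 8: 1·t ≡ 3 (mod 8).
    So t ≡ 3 (mod 8).
    Then x = 23 + 65·3 = 218, valid modulo lcm(65, 8) = 520: x ≡ 218 (mod 520).
  Combine with x ≡ 1 (mod 9); new modulus lcm = 4680.
    Write x = 218 + 520·t and substitute into x ≡ 1 (mod 9): 520·t ≡ 1 − 218 = -217 (mod 9).
    Reduce coefficients mod 9: 7·t ≡ 8 (mod 9).
    The inverse of 7 mod 9 is 4 (since 7·4 = 28 = 3·9 + 1), so t ≡ 4·8 = 32 ≡ 5 (mod 9).
    Then x = 218 + 520·5 = 2818, valid modulo lcm(520, 9) = 4680: x ≡ 2818 (mod 4680).
Verify against each original: 2818 mod 5 = 3, 2818 mod 13 = 10, 2818 mod 8 = 2, 2818 mod 9 = 1.

x ≡ 2818 (mod 4680).


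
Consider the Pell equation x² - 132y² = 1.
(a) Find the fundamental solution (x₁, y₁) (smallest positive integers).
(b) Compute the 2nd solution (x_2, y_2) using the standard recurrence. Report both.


Step 1: Find the fundamental solution (x₁, y₁) of x² - 132y² = 1.
  Expand √132 as a continued fraction. a₀ = ⌊√132⌋ = 11; iterate m_{k+1} = d_k·a_k − m_k, d_{k+1} = (132 − m_{k+1}²)/d_k, a_{k+1} = ⌊(a₀ + m_{k+1})/d_{k+1}⌋ (starting m₀ = 0, d₀ = 1), with convergents p_k = a_k·p_{k-1} + p_{k-2}, q_k = a_k·q_{k-1} + q_{k-2} (p₋₁ = 1, q₋₁ = 0):
  k = 0: a₀ = 11; p₀/q₀ = 11/1; p₀² − 132·q₀² = 121 − 132 = -11.
  k = 1: m = 11, d = 11, a = ⌊(11 + 11)/11⌋ = 2; p/q = (2·11 + 1)/(2·1 + 0) = 23/2; p² − 132·q² = 529 − 528 = 1.
  The first convergent with p² − 132·q² = 1 gives the fundamental solution (x₁, y₁) = (23, 2).
Step 2: Apply the recurrence (x_{n+1}, y_{n+1}) = (x₁x_n + 132y₁y_n, x₁y_n + y₁x_n) repeatedly.
  From (x_1, y_1) = (23, 2): x_2 = 23·23 + 132·2·2 = 1057; y_2 = 23·2 + 2·23 = 92.
Step 3: Verify x_2² - 132·y_2² = 1117249 - 1117248 = 1 (should be 1). ✓

(x_1, y_1) = (23, 2); (x_2, y_2) = (1057, 92).


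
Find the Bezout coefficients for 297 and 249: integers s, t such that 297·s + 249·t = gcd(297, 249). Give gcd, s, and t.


Euclidean algorithm on (297, 249) — divide until remainder is 0:
  297 = 1 · 249 + 48
  249 = 5 · 48 + 9
  48 = 5 · 9 + 3
  9 = 3 · 3 + 0
gcd(297, 249) = 3.
Track Bezout coefficients alongside the remainders: start with r₀ = 297 = a·1 + b·0 (s = 1, t = 0) and r₁ = 249 = a·0 + b·1 (s = 0, t = 1); each new remainder r_{k+1} = r_{k-1} − q_k·r_k inherits s_{k+1} = s_{k-1} − q_k·s_k, t_{k+1} = t_{k-1} − q_k·t_k, so r_k = a·s_k + b·t_k at every step:
  q = 1: r = 48, s = 1 − 1·0 = 1, t = 0 − 1·1 = -1  (check: 297·1 + 249·(-1) = 48)
  q = 5: r = 9, s = 0 − 5·1 = -5, t = 1 − 5·(-1) = 6  (check: 297·(-5) + 249·6 = 9)
  q = 5: r = 3, s = 1 − 5·(-5) = 26, t = -1 − 5·6 = -31  (check: 297·26 + 249·(-31) = 3)
The row with r = 3 (the gcd) gives the Bezout coefficients s = 26, t = -31.
Result: 297 · (26) + 249 · (-31) = 3.

gcd(297, 249) = 3; s = 26, t = -31 (check: 297·26 + 249·(-31) = 3).


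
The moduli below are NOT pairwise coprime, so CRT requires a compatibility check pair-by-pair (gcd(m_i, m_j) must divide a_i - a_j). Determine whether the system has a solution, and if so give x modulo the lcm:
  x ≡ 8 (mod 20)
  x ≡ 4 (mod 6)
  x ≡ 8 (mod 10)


Moduli 20, 6, 10 are not pairwise coprime, so CRT works modulo lcm(m_i) when all pairwise compatibility conditions hold.
Pairwise compatibility: gcd(m_i, m_j) must divide a_i - a_j for every pair.
Merge one congruence at a time:
  Start: x ≡ 8 (mod 20).
  Combine with x ≡ 4 (mod 6): gcd(20, 6) = 2; 4 - 8 = -4, which IS divisible by 2, so compatible.
    Write x = 8 + 20·t and substitute into x ≡ 4 (mod 6): 20·t ≡ 4 − 8 = -4 (mod 6).
    Divide the congruence (and modulus) by g = 2: 10·t ≡ -2 (mod 3).
    Reduce coefficients mod 3: 1·t ≡ 1 (mod 3).
    So t ≡ 1 (mod 3).
    Then x = 8 + 20·1 = 28, valid modulo lcm(20, 6) = 60: x ≡ 28 (mod 60).
  Combine with x ≡ 8 (mod 10): gcd(60, 10) = 10; 8 - 28 = -20, which IS divisible by 10, so compatible.
    Write x = 28 + 60·t and substitute into x ≡ 8 (mod 10): 60·t ≡ 8 − 28 = -20 (mod 10).
    Divide the congruence (and modulus) by g = 10: 6·t ≡ -2 (mod 1).
    Modulo 1 every t works; take t = 0.
    Then x = 28 + 60·0 = 28, valid modulo lcm(60, 10) = 60: x ≡ 28 (mod 60).
Verify: 28 mod 20 = 8, 28 mod 6 = 4, 28 mod 10 = 8.

x ≡ 28 (mod 60).


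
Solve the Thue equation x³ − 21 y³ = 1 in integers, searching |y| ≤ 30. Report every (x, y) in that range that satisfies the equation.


The equation is x³ - 21y³ = 1. For fixed y, x³ = 21·y³ + 1, so a solution requires the RHS to be a perfect cube.
Strategy: iterate y from -30 to 30, compute RHS = 21·y³ + 1, and check whether it is a (positive or negative) perfect cube.
Check small values of y:
  y = 0: RHS = 1 = (1)³ ⇒ x = 1 works.
  y = 1: RHS = 22 is not a perfect cube.
  y = -1: RHS = -20 is not a perfect cube.
  y = 2: RHS = 169 is not a perfect cube.
  y = -2: RHS = -167 is not a perfect cube.
  y = 3: RHS = 568 is not a perfect cube.
  y = -3: RHS = -566 is not a perfect cube.
Continuing the search up to |y| = 30 finds no further solutions beyond those listed.
Collected solutions: (1, 0).

Solutions (with |y| ≤ 30): (1, 0).


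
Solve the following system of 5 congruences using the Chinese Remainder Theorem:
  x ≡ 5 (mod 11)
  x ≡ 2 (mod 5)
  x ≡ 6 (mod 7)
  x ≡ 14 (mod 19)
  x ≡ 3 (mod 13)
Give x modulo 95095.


Product of moduli M = 11 · 5 · 7 · 19 · 13 = 95095.
Merge one congruence at a time:
  Start: x ≡ 5 (mod 11).
  Combine with x ≡ 2 (mod 5); new modulus lcm = 55.
    Write x = 5 + 11·t and substitute into x ≡ 2 (mod 5): 11·t ≡ 2 − 5 = -3 (mod 5).
    Reduce coefficients mod 5: 1·t ≡ 2 (mod 5).
    So t ≡ 2 (mod 5).
    Then x = 5 + 11·2 = 27, valid modulo lcm(11, 5) = 55: x ≡ 27 (mod 55).
  Combine with x ≡ 6 (mod 7); new modulus lcm = 385.
    Write x = 27 + 55·t and substitute into x ≡ 6 (mod 7): 55·t ≡ 6 − 27 = -21 (mod 7).
    Reduce coefficients mod 7: 6·t ≡ 0 (mod 7).
    The inverse of 6 mod 7 is 6 (since 6·6 = 36 = 5·7 + 1), so t ≡ 6·0 = 0 ≡ 0 (mod 7).
    Then x = 27 + 55·0 = 27, valid modulo lcm(55, 7) = 385: x ≡ 27 (mod 385).
  Combine with x ≡ 14 (mod 19); new modulus lcm = 7315.
    Write x = 27 + 385·t and substitute into x ≡ 14 (mod 19): 385·t ≡ 14 − 27 = -13 (mod 19).
    Reduce coefficients mod 19: 5·t ≡ 6 (mod 19).
    The inverse of 5 mod 19 is 4 (since 5·4 = 20 = 1·19 + 1), so t ≡ 4·6 = 24 ≡ 5 (mod 19).
    Then x = 27 + 385·5 = 1952, valid modulo lcm(385, 19) = 7315: x ≡ 1952 (mod 7315).
  Combine with x ≡ 3 (mod 13); new modulus lcm = 95095.
    Write x = 1952 + 7315·t and substitute into x ≡ 3 (mod 13): 7315·t ≡ 3 − 1952 = -1949 (mod 13).
    Reduce coefficients mod 13: 9·t ≡ 1 (mod 13).
    The inverse of 9 mod 13 is 3 (since 9·3 = 27 = 2·13 + 1), so t ≡ 3·1 = 3 ≡ 3 (mod 13).
    Then x = 1952 + 7315·3 = 23897, valid modulo lcm(7315, 13) = 95095: x ≡ 23897 (mod 95095).
Verify against each original: 23897 mod 11 = 5, 23897 mod 5 = 2, 23897 mod 7 = 6, 23897 mod 19 = 14, 23897 mod 13 = 3.

x ≡ 23897 (mod 95095).


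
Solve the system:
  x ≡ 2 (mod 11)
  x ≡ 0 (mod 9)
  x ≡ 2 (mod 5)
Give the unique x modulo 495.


Moduli 11, 9, 5 are pairwise coprime; by CRT there is a unique solution modulo M = 11 · 9 · 5 = 495.
Solve pairwise, accumulating the modulus:
  Start with x ≡ 2 (mod 11).
  Combine with x ≡ 0 (mod 9): since gcd(11, 9) = 1, we get a unique residue mod 99.
    Write x = 2 + 11·t and substitute into x ≡ 0 (mod 9): 11·t ≡ 0 − 2 = -2 (mod 9).
    Reduce coefficients mod 9: 2·t ≡ 7 (mod 9).
    The inverse of 2 mod 9 is 5 (since 2·5 = 10 = 1·9 + 1), so t ≡ 5·7 = 35 ≡ 8 (mod 9).
    Then x = 2 + 11·8 = 90, valid modulo lcm(11, 9) = 99: x ≡ 90 (mod 99).
  Combine with x ≡ 2 (mod 5): since gcd(99, 5) = 1, we get a unique residue mod 495.
    Write x = 90 + 99·t and substitute into x ≡ 2 (mod 5): 99·t ≡ 2 − 90 = -88 (mod 5).
    Reduce coefficients mod 5: 4·t ≡ 2 (mod 5).
    The inverse of 4 mod 5 is 4 (since 4·4 = 16 = 3·5 + 1), so t ≡ 4·2 = 8 ≡ 3 (mod 5).
    Then x = 90 + 99·3 = 387, valid modulo lcm(99, 5) = 495: x ≡ 387 (mod 495).
Verify: 387 mod 11 = 2 ✓, 387 mod 9 = 0 ✓, 387 mod 5 = 2 ✓.

x ≡ 387 (mod 495).


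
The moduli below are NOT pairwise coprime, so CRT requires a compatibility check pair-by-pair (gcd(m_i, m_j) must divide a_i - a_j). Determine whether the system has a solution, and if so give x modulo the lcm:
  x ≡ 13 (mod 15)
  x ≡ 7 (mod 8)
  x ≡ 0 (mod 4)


Moduli 15, 8, 4 are not pairwise coprime, so CRT works modulo lcm(m_i) when all pairwise compatibility conditions hold.
Pairwise compatibility: gcd(m_i, m_j) must divide a_i - a_j for every pair.
Merge one congruence at a time:
  Start: x ≡ 13 (mod 15).
  Combine with x ≡ 7 (mod 8): gcd(15, 8) = 1; 7 - 13 = -6, which IS divisible by 1, so compatible.
    Write x = 13 + 15·t and substitute into x ≡ 7 (mod 8): 15·t ≡ 7 − 13 = -6 (mod 8).
    Reduce coefficients mod 8: 7·t ≡ 2 (mod 8).
    The inverse of 7 mod 8 is 7 (since 7·7 = 49 = 6·8 + 1), so t ≡ 7·2 = 14 ≡ 6 (mod 8).
    Then x = 13 + 15·6 = 103, valid modulo lcm(15, 8) = 120: x ≡ 103 (mod 120).
  Combine with x ≡ 0 (mod 4): gcd(120, 4) = 4, and 0 - 103 = -103 is NOT divisible by 4.
    ⇒ system is inconsistent (no integer solution).

No solution (the system is inconsistent).


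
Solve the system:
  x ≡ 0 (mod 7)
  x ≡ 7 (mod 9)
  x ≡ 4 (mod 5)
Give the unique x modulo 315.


Moduli 7, 9, 5 are pairwise coprime; by CRT there is a unique solution modulo M = 7 · 9 · 5 = 315.
Solve pairwise, accumulating the modulus:
  Start with x ≡ 0 (mod 7).
  Combine with x ≡ 7 (mod 9): since gcd(7, 9) = 1, we get a unique residue mod 63.
    Write x = 0 + 7·t and substitute into x ≡ 7 (mod 9): 7·t ≡ 7 − 0 = 7 (mod 9).
    The inverse of 7 mod 9 is 4 (since 7·4 = 28 = 3·9 + 1), so t ≡ 4·7 = 28 ≡ 1 (mod 9).
    Then x = 0 + 7·1 = 7, valid modulo lcm(7, 9) = 63: x ≡ 7 (mod 63).
  Combine with x ≡ 4 (mod 5): since gcd(63, 5) = 1, we get a unique residue mod 315.
    Write x = 7 + 63·t and substitute into x ≡ 4 (mod 5): 63·t ≡ 4 − 7 = -3 (mod 5).
    Reduce coefficients mod 5: 3·t ≡ 2 (mod 5).
    The inverse of 3 mod 5 is 2 (since 3·2 = 6 = 1·5 + 1), so t ≡ 2·2 = 4 ≡ 4 (mod 5).
    Then x = 7 + 63·4 = 259, valid modulo lcm(63, 5) = 315: x ≡ 259 (mod 315).
Verify: 259 mod 7 = 0 ✓, 259 mod 9 = 7 ✓, 259 mod 5 = 4 ✓.

x ≡ 259 (mod 315).


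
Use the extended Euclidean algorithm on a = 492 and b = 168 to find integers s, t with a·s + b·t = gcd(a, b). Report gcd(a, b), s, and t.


Euclidean algorithm on (492, 168) — divide until remainder is 0:
  492 = 2 · 168 + 156
  168 = 1 · 156 + 12
  156 = 13 · 12 + 0
gcd(492, 168) = 12.
Track Bezout coefficients alongside the remainders: start with r₀ = 492 = a·1 + b·0 (s = 1, t = 0) and r₁ = 168 = a·0 + b·1 (s = 0, t = 1); each new remainder r_{k+1} = r_{k-1} − q_k·r_k inherits s_{k+1} = s_{k-1} − q_k·s_k, t_{k+1} = t_{k-1} − q_k·t_k, so r_k = a·s_k + b·t_k at every step:
  q = 2: r = 156, s = 1 − 2·0 = 1, t = 0 − 2·1 = -2  (check: 492·1 + 168·(-2) = 156)
  q = 1: r = 12, s = 0 − 1·1 = -1, t = 1 − 1·(-2) = 3  (check: 492·(-1) + 168·3 = 12)
The row with r = 12 (the gcd) gives the Bezout coefficients s = -1, t = 3.
Result: 492 · (-1) + 168 · (3) = 12.

gcd(492, 168) = 12; s = -1, t = 3 (check: 492·(-1) + 168·3 = 12).


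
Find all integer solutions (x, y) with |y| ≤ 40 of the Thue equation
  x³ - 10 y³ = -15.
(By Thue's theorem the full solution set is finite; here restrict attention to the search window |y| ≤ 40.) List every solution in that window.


The equation is x³ - 10y³ = -15. For fixed y, x³ = 10·y³ − 15, so a solution requires the RHS to be a perfect cube.
Strategy: iterate y from -40 to 40, compute RHS = 10·y³ − 15, and check whether it is a (positive or negative) perfect cube.
Check small values of y:
  y = 0: RHS = -15 is not a perfect cube.
  y = 1: RHS = -5 is not a perfect cube.
  y = -1: RHS = -25 is not a perfect cube.
  y = 2: RHS = 65 is not a perfect cube.
  y = -2: RHS = -95 is not a perfect cube.
  y = 3: RHS = 255 is not a perfect cube.
  y = -3: RHS = -285 is not a perfect cube.
Continuing the search up to |y| = 40 finds no solutions either.
No (x, y) in the scanned range satisfies the equation.

No integer solutions with |y| ≤ 40.


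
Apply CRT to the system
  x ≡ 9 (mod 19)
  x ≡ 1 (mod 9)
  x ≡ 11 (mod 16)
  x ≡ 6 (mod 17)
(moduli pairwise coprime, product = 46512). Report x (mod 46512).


Product of moduli M = 19 · 9 · 16 · 17 = 46512.
Merge one congruence at a time:
  Start: x ≡ 9 (mod 19).
  Combine with x ≡ 1 (mod 9); new modulus lcm = 171.
    Write x = 9 + 19·t and substitute into x ≡ 1 (mod 9): 19·t ≡ 1 − 9 = -8 (mod 9).
    Reduce coefficients mod 9: 1·t ≡ 1 (mod 9).
    So t ≡ 1 (mod 9).
    Then x = 9 + 19·1 = 28, valid modulo lcm(19, 9) = 171: x ≡ 28 (mod 171).
  Combine with x ≡ 11 (mod 16); new modulus lcm = 2736.
    Write x = 28 + 171·t and substitute into x ≡ 11 (mod 16): 171·t ≡ 11 − 28 = -17 (mod 16).
    Reduce coefficients mod 16: 11·t ≡ 15 (mod 16).
    The inverse of 11 mod 16 is 3 (since 11·3 = 33 = 2·16 + 1), so t ≡ 3·15 = 45 ≡ 13 (mod 16).
    Then x = 28 + 171·13 = 2251, valid modulo lcm(171, 16) = 2736: x ≡ 2251 (mod 2736).
  Combine with x ≡ 6 (mod 17); new modulus lcm = 46512.
    Write x = 2251 + 2736·t and substitute into x ≡ 6 (mod 17): 2736·t ≡ 6 − 2251 = -2245 (mod 17).
    Reduce coefficients mod 17: 16·t ≡ 16 (mod 17).
    The inverse of 16 mod 17 is 16 (since 16·16 = 256 = 15·17 + 1), so t ≡ 16·16 = 256 ≡ 1 (mod 17).
    Then x = 2251 + 2736·1 = 4987, valid modulo lcm(2736, 17) = 46512: x ≡ 4987 (mod 46512).
Verify against each original: 4987 mod 19 = 9, 4987 mod 9 = 1, 4987 mod 16 = 11, 4987 mod 17 = 6.

x ≡ 4987 (mod 46512).


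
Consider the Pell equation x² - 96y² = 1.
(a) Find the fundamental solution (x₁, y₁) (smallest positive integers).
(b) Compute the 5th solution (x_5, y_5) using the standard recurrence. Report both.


Step 1: Find the fundamental solution (x₁, y₁) of x² - 96y² = 1.
  Expand √96 as a continued fraction. a₀ = ⌊√96⌋ = 9; iterate m_{k+1} = d_k·a_k − m_k, d_{k+1} = (96 − m_{k+1}²)/d_k, a_{k+1} = ⌊(a₀ + m_{k+1})/d_{k+1}⌋ (starting m₀ = 0, d₀ = 1), with convergents p_k = a_k·p_{k-1} + p_{k-2}, q_k = a_k·q_{k-1} + q_{k-2} (p₋₁ = 1, q₋₁ = 0):
  k = 0: a₀ = 9; p₀/q₀ = 9/1; p₀² − 96·q₀² = 81 − 96 = -15.
  k = 1: m = 9, d = 15, a = ⌊(9 + 9)/15⌋ = 1; p/q = (1·9 + 1)/(1·1 + 0) = 10/1; p² − 96·q² = 100 − 96 = 4.
  k = 2: m = 6, d = 4, a = ⌊(9 + 6)/4⌋ = 3; p/q = (3·10 + 9)/(3·1 + 1) = 39/4; p² − 96·q² = 1521 − 1536 = -15.
  k = 3: m = 6, d = 15, a = ⌊(9 + 6)/15⌋ = 1; p/q = (1·39 + 10)/(1·4 + 1) = 49/5; p² − 96·q² = 2401 − 2400 = 1.
  The first convergent with p² − 96·q² = 1 gives the fundamental solution (x₁, y₁) = (49, 5).
Step 2: Apply the recurrence (x_{n+1}, y_{n+1}) = (x₁x_n + 96y₁y_n, x₁y_n + y₁x_n) repeatedly.
  From (x_1, y_1) = (49, 5): x_2 = 49·49 + 96·5·5 = 4801; y_2 = 49·5 + 5·49 = 490.
  From (x_2, y_2) = (4801, 490): x_3 = 49·4801 + 96·5·490 = 470449; y_3 = 49·490 + 5·4801 = 48015.
  From (x_3, y_3) = (470449, 48015): x_4 = 49·470449 + 96·5·48015 = 46099201; y_4 = 49·48015 + 5·470449 = 4704980.
  From (x_4, y_4) = (46099201, 4704980): x_5 = 49·46099201 + 96·5·4704980 = 4517251249; y_5 = 49·4704980 + 5·46099201 = 461040025.
Step 3: Verify x_5² - 96·y_5² = 20405558846592060001 - 20405558846592060000 = 1 (should be 1). ✓

(x_1, y_1) = (49, 5); (x_5, y_5) = (4517251249, 461040025).


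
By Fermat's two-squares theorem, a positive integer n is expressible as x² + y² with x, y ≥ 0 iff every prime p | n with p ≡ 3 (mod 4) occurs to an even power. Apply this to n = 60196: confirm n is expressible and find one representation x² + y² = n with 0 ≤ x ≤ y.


Step 1: Factor n = 60196 = 2^2 · 101 · 149.
Step 2: Check the mod-4 condition on each prime factor: 2 = 2 (special); 101 ≡ 1 (mod 4), exponent 1; 149 ≡ 1 (mod 4), exponent 1.
All primes ≡ 3 (mod 4) appear to even exponent (or don't appear), so by the two-squares theorem n IS expressible as a sum of two squares.
Step 3: Build a representation. Group n = k² · m with k = 2 and m = 101 · 149 = 15049 (a product of primes ≡ 1 (mod 4)); a representation of m scales to one of n via (k·x)² + (k·y)² = k²(x² + y²). Each prime p ≡ 1 (mod 4) is itself a sum of two squares; find a² by testing p − a² for a perfect square:
  101: 101 − 1² = 100 = 10² ⇒ 101 = 1² + 10².
  149: 149 − 1² = 148, 149 − 2² = 145, 149 − 3² = 140, 149 − 4² = 133, 149 − 5² = 124, 149 − 6² = 113, 149 − 7² = 100 = 10² ⇒ 149 = 7² + 10².
  Combine using the Brahmagupta–Fibonacci identity (a² + b²)(c² + d²) = (ac − bd)² + (ad + bc)² = (ac + bd)² + (ad − bc)²:
  101 · 149 = 15049: from (1² + 10²)(7² + 10²), take (1·7 − 10·10, 1·10 + 10·7) = (7 − 100, 10 + 70) = (-93, 80); dropping signs (only squares matter) gives (93, 80); check 93² + 80² = 8649 + 6400 = 15049 ✓.
  Scale by k = 2: (2·93, 2·80) = (186, 160).
Step 4: Order so x ≤ y and verify: 160² + 186² = 25600 + 34596 = 60196 = n. ✓

n = 60196 = 160² + 186² (one valid representation with x ≤ y).


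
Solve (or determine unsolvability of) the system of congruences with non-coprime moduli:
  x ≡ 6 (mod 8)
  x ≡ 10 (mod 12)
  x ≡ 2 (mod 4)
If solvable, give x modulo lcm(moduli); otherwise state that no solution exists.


Moduli 8, 12, 4 are not pairwise coprime, so CRT works modulo lcm(m_i) when all pairwise compatibility conditions hold.
Pairwise compatibility: gcd(m_i, m_j) must divide a_i - a_j for every pair.
Merge one congruence at a time:
  Start: x ≡ 6 (mod 8).
  Combine with x ≡ 10 (mod 12): gcd(8, 12) = 4; 10 - 6 = 4, which IS divisible by 4, so compatible.
    Write x = 6 + 8·t and substitute into x ≡ 10 (mod 12): 8·t ≡ 10 − 6 = 4 (mod 12).
    Divide the congruence (and modulus) by g = 4: 2·t ≡ 1 (mod 3).
    The inverse of 2 mod 3 is 2 (since 2·2 = 4 = 1·3 + 1), so t ≡ 2·1 = 2 ≡ 2 (mod 3).
    Then x = 6 + 8·2 = 22, valid modulo lcm(8, 12) = 24: x ≡ 22 (mod 24).
  Combine with x ≡ 2 (mod 4): gcd(24, 4) = 4; 2 - 22 = -20, which IS divisible by 4, so compatible.
    Write x = 22 + 24·t and substitute into x ≡ 2 (mod 4): 24·t ≡ 2 − 22 = -20 (mod 4).
    Divide the congruence (and modulus) by g = 4: 6·t ≡ -5 (mod 1).
    Modulo 1 every t works; take t = 0.
    Then x = 22 + 24·0 = 22, valid modulo lcm(24, 4) = 24: x ≡ 22 (mod 24).
Verify: 22 mod 8 = 6, 22 mod 12 = 10, 22 mod 4 = 2.

x ≡ 22 (mod 24).


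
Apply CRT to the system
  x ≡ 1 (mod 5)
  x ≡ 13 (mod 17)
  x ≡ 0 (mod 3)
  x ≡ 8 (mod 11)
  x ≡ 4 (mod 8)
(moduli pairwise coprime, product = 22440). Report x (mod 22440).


Product of moduli M = 5 · 17 · 3 · 11 · 8 = 22440.
Merge one congruence at a time:
  Start: x ≡ 1 (mod 5).
  Combine with x ≡ 13 (mod 17); new modulus lcm = 85.
    Write x = 1 + 5·t and substitute into x ≡ 13 (mod 17): 5·t ≡ 13 − 1 = 12 (mod 17).
    The inverse of 5 mod 17 is 7 (since 5·7 = 35 = 2·17 + 1), so t ≡ 7·12 = 84 ≡ 16 (mod 17).
    Then x = 1 + 5·16 = 81, valid modulo lcm(5, 17) = 85: x ≡ 81 (mod 85).
  Combine with x ≡ 0 (mod 3); new modulus lcm = 255.
    Write x = 81 + 85·t and substitute into x ≡ 0 (mod 3): 85·t ≡ 0 − 81 = -81 (mod 3).
    Reduce coefficients mod 3: 1·t ≡ 0 (mod 3).
    So t ≡ 0 (mod 3).
    Then x = 81 + 85·0 = 81, valid modulo lcm(85, 3) = 255: x ≡ 81 (mod 255).
  Combine with x ≡ 8 (mod 11); new modulus lcm = 2805.
    Write x = 81 + 255·t and substitute into x ≡ 8 (mod 11): 255·t ≡ 8 − 81 = -73 (mod 11).
    Reduce coefficients mod 11: 2·t ≡ 4 (mod 11).
    The inverse of 2 mod 11 is 6 (since 2·6 = 12 = 1·11 + 1), so t ≡ 6·4 = 24 ≡ 2 (mod 11).
    Then x = 81 + 255·2 = 591, valid modulo lcm(255, 11) = 2805: x ≡ 591 (mod 2805).
  Combine with x ≡ 4 (mod 8); new modulus lcm = 22440.
    Write x = 591 + 2805·t and substitute into x ≡ 4 (mod 8): 2805·t ≡ 4 − 591 = -587 (mod 8).
    Reduce coefficients mod 8: 5·t ≡ 5 (mod 8).
    The inverse of 5 mod 8 is 5 (since 5·5 = 25 = 3·8 + 1), so t ≡ 5·5 = 25 ≡ 1 (mod 8).
    Then x = 591 + 2805·1 = 3396, valid modulo lcm(2805, 8) = 22440: x ≡ 3396 (mod 22440).
Verify against each original: 3396 mod 5 = 1, 3396 mod 17 = 13, 3396 mod 3 = 0, 3396 mod 11 = 8, 3396 mod 8 = 4.

x ≡ 3396 (mod 22440).


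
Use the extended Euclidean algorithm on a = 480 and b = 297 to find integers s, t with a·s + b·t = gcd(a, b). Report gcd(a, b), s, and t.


Euclidean algorithm on (480, 297) — divide until remainder is 0:
  480 = 1 · 297 + 183
  297 = 1 · 183 + 114
  183 = 1 · 114 + 69
  114 = 1 · 69 + 45
  69 = 1 · 45 + 24
  45 = 1 · 24 + 21
  24 = 1 · 21 + 3
  21 = 7 · 3 + 0
gcd(480, 297) = 3.
Track Bezout coefficients alongside the remainders: start with r₀ = 480 = a·1 + b·0 (s = 1, t = 0) and r₁ = 297 = a·0 + b·1 (s = 0, t = 1); each new remainder r_{k+1} = r_{k-1} − q_k·r_k inherits s_{k+1} = s_{k-1} − q_k·s_k, t_{k+1} = t_{k-1} − q_k·t_k, so r_k = a·s_k + b·t_k at every step:
  q = 1: r = 183, s = 1 − 1·0 = 1, t = 0 − 1·1 = -1  (check: 480·1 + 297·(-1) = 183)
  q = 1: r = 114, s = 0 − 1·1 = -1, t = 1 − 1·(-1) = 2  (check: 480·(-1) + 297·2 = 114)
  q = 1: r = 69, s = 1 − 1·(-1) = 2, t = -1 − 1·2 = -3  (check: 480·2 + 297·(-3) = 69)
  q = 1: r = 45, s = -1 − 1·2 = -3, t = 2 − 1·(-3) = 5  (check: 480·(-3) + 297·5 = 45)
  q = 1: r = 24, s = 2 − 1·(-3) = 5, t = -3 − 1·5 = -8  (check: 480·5 + 297·(-8) = 24)
  q = 1: r = 21, s = -3 − 1·5 = -8, t = 5 − 1·(-8) = 13  (check: 480·(-8) + 297·13 = 21)
  q = 1: r = 3, s = 5 − 1·(-8) = 13, t = -8 − 1·13 = -21  (check: 480·13 + 297·(-21) = 3)
The row with r = 3 (the gcd) gives the Bezout coefficients s = 13, t = -21.
Result: 480 · (13) + 297 · (-21) = 3.

gcd(480, 297) = 3; s = 13, t = -21 (check: 480·13 + 297·(-21) = 3).


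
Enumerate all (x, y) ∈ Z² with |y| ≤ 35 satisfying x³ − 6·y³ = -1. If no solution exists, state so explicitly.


The equation is x³ - 6y³ = -1. For fixed y, x³ = 6·y³ − 1, so a solution requires the RHS to be a perfect cube.
Strategy: iterate y from -35 to 35, compute RHS = 6·y³ − 1, and check whether it is a (positive or negative) perfect cube.
Check small values of y:
  y = 0: RHS = -1 = (-1)³ ⇒ x = -1 works.
  y = 1: RHS = 5 is not a perfect cube.
  y = -1: RHS = -7 is not a perfect cube.
  y = 2: RHS = 47 is not a perfect cube.
  y = -2: RHS = -49 is not a perfect cube.
  y = 3: RHS = 161 is not a perfect cube.
  y = -3: RHS = -163 is not a perfect cube.
Continuing the search up to |y| = 35 finds no further solutions beyond those listed.
Collected solutions: (-1, 0).

Solutions (with |y| ≤ 35): (-1, 0).


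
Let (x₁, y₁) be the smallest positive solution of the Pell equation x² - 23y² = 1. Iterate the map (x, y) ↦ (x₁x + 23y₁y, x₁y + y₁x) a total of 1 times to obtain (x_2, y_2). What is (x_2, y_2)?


Step 1: Find the fundamental solution (x₁, y₁) of x² - 23y² = 1.
  Expand √23 as a continued fraction. a₀ = ⌊√23⌋ = 4; iterate m_{k+1} = d_k·a_k − m_k, d_{k+1} = (23 − m_{k+1}²)/d_k, a_{k+1} = ⌊(a₀ + m_{k+1})/d_{k+1}⌋ (starting m₀ = 0, d₀ = 1), with convergents p_k = a_k·p_{k-1} + p_{k-2}, q_k = a_k·q_{k-1} + q_{k-2} (p₋₁ = 1, q₋₁ = 0):
  k = 0: a₀ = 4; p₀/q₀ = 4/1; p₀² − 23·q₀² = 16 − 23 = -7.
  k = 1: m = 4, d = 7, a = ⌊(4 + 4)/7⌋ = 1; p/q = (1·4 + 1)/(1·1 + 0) = 5/1; p² − 23·q² = 25 − 23 = 2.
  k = 2: m = 3, d = 2, a = ⌊(4 + 3)/2⌋ = 3; p/q = (3·5 + 4)/(3·1 + 1) = 19/4; p² − 23·q² = 361 − 368 = -7.
  k = 3: m = 3, d = 7, a = ⌊(4 + 3)/7⌋ = 1; p/q = (1·19 + 5)/(1·4 + 1) = 24/5; p² − 23·q² = 576 − 575 = 1.
  The first convergent with p² − 23·q² = 1 gives the fundamental solution (x₁, y₁) = (24, 5).
Step 2: Apply the recurrence (x_{n+1}, y_{n+1}) = (x₁x_n + 23y₁y_n, x₁y_n + y₁x_n) repeatedly.
  From (x_1, y_1) = (24, 5): x_2 = 24·24 + 23·5·5 = 1151; y_2 = 24·5 + 5·24 = 240.
Step 3: Verify x_2² - 23·y_2² = 1324801 - 1324800 = 1 (should be 1). ✓

(x_1, y_1) = (24, 5); (x_2, y_2) = (1151, 240).


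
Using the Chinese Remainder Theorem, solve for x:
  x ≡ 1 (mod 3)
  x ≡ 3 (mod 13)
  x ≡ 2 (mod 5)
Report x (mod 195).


Moduli 3, 13, 5 are pairwise coprime; by CRT there is a unique solution modulo M = 3 · 13 · 5 = 195.
Solve pairwise, accumulating the modulus:
  Start with x ≡ 1 (mod 3).
  Combine with x ≡ 3 (mod 13): since gcd(3, 13) = 1, we get a unique residue mod 39.
    Write x = 1 + 3·t and substitute into x ≡ 3 (mod 13): 3·t ≡ 3 − 1 = 2 (mod 13).
    The inverse of 3 mod 13 is 9 (since 3·9 = 27 = 2·13 + 1), so t ≡ 9·2 = 18 ≡ 5 (mod 13).
    Then x = 1 + 3·5 = 16, valid modulo lcm(3, 13) = 39: x ≡ 16 (mod 39).
  Combine with x ≡ 2 (mod 5): since gcd(39, 5) = 1, we get a unique residue mod 195.
    Write x = 16 + 39·t and substitute into x ≡ 2 (mod 5): 39·t ≡ 2 − 16 = -14 (mod 5).
    Reduce coefficients mod 5: 4·t ≡ 1 (mod 5).
    The inverse of 4 mod 5 is 4 (since 4·4 = 16 = 3·5 + 1), so t ≡ 4·1 = 4 ≡ 4 (mod 5).
    Then x = 16 + 39·4 = 172, valid modulo lcm(39, 5) = 195: x ≡ 172 (mod 195).
Verify: 172 mod 3 = 1 ✓, 172 mod 13 = 3 ✓, 172 mod 5 = 2 ✓.

x ≡ 172 (mod 195).
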